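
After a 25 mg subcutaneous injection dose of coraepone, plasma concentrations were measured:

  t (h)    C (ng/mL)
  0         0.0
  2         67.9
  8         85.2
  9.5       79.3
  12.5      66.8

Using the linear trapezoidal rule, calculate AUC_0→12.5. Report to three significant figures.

Trapezoidal AUC_0→12.5:
  [0→2]: (0.0+67.9)/2 × 2 = 67.9
  [2→8]: (67.9+85.2)/2 × 6 = 459.3
  [8→9.5]: (85.2+79.3)/2 × 1.5 = 123.375
  [9.5→12.5]: (79.3+66.8)/2 × 3 = 219.15
  Sum = 869.725 ng/mL·h

AUC = 870 ng/mL·h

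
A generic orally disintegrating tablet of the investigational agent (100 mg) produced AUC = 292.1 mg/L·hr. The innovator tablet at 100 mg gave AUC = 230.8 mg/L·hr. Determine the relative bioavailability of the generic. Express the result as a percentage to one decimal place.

F_rel = 126.6%

F_rel = (AUC_test/D_test) / (AUC_ref/D_ref)
      = (292.1/100) / (230.8/100)
      = 2.921 / 2.308 = 1.2656 = 126.56%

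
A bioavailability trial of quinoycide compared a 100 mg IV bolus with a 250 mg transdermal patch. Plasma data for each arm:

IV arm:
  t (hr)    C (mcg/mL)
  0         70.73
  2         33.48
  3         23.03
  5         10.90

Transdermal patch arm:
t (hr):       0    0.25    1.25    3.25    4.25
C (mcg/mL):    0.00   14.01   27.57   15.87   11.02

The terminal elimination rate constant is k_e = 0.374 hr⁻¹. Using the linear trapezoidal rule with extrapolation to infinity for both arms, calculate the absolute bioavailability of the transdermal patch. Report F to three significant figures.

F = 0.223

Trapezoidal AUC_0→5 (IV):
  [0→2]: (70.73+33.48)/2 × 2 = 104.21
  [2→3]: (33.48+23.03)/2 × 1 = 28.255
  [3→5]: (23.03+10.90)/2 × 2 = 33.93
  Sum = 166.395 mcg/mL·hr
IV tail: 10.90/0.374 = 29.144; AUC_iv,0→∞ = 166.395 + 29.144 = 195.539 mcg/mL·hr
Trapezoidal AUC_0→4.25 (transdermal patch):
  [0→0.25]: (0.00+14.01)/2 × 0.25 = 1.75125
  [0.25→1.25]: (14.01+27.57)/2 × 1 = 20.79
  [1.25→3.25]: (27.57+15.87)/2 × 2 = 43.44
  [3.25→4.25]: (15.87+11.02)/2 × 1 = 13.445
  Sum = 79.42625 mcg/mL·hr
transdermal patch tail: 11.02/0.374 = 29.465; AUC_ev,0→∞ = 79.42625 + 29.465 = 108.89125 mcg/mL·hr
F = (AUC_ev/D_ev)/(AUC_iv/D_iv) = (108.89125/250)/(195.539/100) = 0.435565/1.95539 = 0.2228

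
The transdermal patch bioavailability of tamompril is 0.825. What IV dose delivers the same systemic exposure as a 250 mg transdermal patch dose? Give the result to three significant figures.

D_iv = 206 mg

Systemic exposure from an extravascular dose = F × D_ev, so the equivalent IV dose is F × D_ev.
D_iv = F × D_ev = 0.825 × 250 = 206.25 mg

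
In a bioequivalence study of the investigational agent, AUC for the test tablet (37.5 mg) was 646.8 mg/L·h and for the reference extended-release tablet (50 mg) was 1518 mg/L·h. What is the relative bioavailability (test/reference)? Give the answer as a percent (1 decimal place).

F_rel = (AUC_test/D_test) / (AUC_ref/D_ref)
      = (646.8/37.5) / (1518/50)
      = 17.248 / 30.36 = 0.5681 = 56.81%

F_rel = 56.8%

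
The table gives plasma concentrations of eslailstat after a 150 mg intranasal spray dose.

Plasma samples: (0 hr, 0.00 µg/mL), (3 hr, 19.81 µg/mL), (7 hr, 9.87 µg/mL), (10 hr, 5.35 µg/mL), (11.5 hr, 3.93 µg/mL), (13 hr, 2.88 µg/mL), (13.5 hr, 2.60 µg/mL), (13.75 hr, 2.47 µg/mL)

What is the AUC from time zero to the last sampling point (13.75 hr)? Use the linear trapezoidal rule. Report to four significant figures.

AUC = 126.0 µg/mL·hr

Trapezoidal AUC_0→13.75:
  [0→3]: (0.00+19.81)/2 × 3 = 29.715
  [3→7]: (19.81+9.87)/2 × 4 = 59.36
  [7→10]: (9.87+5.35)/2 × 3 = 22.83
  [10→11.5]: (5.35+3.93)/2 × 1.5 = 6.96
  [11.5→13]: (3.93+2.88)/2 × 1.5 = 5.1075
  [13→13.5]: (2.88+2.60)/2 × 0.5 = 1.37
  [13.5→13.75]: (2.60+2.47)/2 × 0.25 = 0.63375
  Sum = 125.97625 µg/mL·hr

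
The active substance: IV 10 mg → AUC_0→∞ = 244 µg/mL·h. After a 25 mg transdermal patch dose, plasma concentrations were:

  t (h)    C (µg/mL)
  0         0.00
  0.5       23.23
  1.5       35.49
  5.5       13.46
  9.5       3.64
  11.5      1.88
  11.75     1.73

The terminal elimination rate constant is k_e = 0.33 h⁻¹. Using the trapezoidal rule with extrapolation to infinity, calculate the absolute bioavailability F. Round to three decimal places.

F = 0.293

Trapezoidal AUC_0→11.75 (transdermal patch):
  [0→0.5]: (0.00+23.23)/2 × 0.5 = 5.8075
  [0.5→1.5]: (23.23+35.49)/2 × 1 = 29.36
  [1.5→5.5]: (35.49+13.46)/2 × 4 = 97.9
  [5.5→9.5]: (13.46+3.64)/2 × 4 = 34.2
  [9.5→11.5]: (3.64+1.88)/2 × 2 = 5.52
  [11.5→11.75]: (1.88+1.73)/2 × 0.25 = 0.45125
  Sum = 173.23875 µg/mL·h
Tail: C_last/k_e = 1.73/0.33 = 5.242
AUC_0→∞ (transdermal patch) = 173.23875 + 5.242 = 178.48075 µg/mL·h
F = (AUC_ev/D_ev)/(AUC_iv/D_iv) = (178.48075/25)/(244/10) = 7.13923/24.4 = 0.2926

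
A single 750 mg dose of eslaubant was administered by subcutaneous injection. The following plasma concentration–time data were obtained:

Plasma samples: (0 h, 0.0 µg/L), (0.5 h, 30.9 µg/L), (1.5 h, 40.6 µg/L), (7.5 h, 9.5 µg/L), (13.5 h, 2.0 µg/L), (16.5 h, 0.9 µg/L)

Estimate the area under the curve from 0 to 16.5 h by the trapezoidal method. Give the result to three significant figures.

AUC = 233 µg/L·h

Trapezoidal AUC_0→16.5:
  [0→0.5]: (0.0+30.9)/2 × 0.5 = 7.725
  [0.5→1.5]: (30.9+40.6)/2 × 1 = 35.75
  [1.5→7.5]: (40.6+9.5)/2 × 6 = 150.3
  [7.5→13.5]: (9.5+2.0)/2 × 6 = 34.5
  [13.5→16.5]: (2.0+0.9)/2 × 3 = 4.35
  Sum = 232.625 µg/L·h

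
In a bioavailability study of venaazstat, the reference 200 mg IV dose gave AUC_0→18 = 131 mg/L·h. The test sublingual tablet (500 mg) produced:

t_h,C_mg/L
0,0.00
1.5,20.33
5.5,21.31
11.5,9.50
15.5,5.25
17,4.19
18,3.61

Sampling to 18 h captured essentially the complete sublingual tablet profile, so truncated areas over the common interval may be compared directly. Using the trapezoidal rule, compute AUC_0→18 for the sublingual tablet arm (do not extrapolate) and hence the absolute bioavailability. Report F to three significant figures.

Trapezoidal AUC_0→18 (sublingual tablet):
  [0→1.5]: (0.00+20.33)/2 × 1.5 = 15.2475
  [1.5→5.5]: (20.33+21.31)/2 × 4 = 83.28
  [5.5→11.5]: (21.31+9.50)/2 × 6 = 92.43
  [11.5→15.5]: (9.50+5.25)/2 × 4 = 29.5
  [15.5→17]: (5.25+4.19)/2 × 1.5 = 7.08
  [17→18]: (4.19+3.61)/2 × 1 = 3.9
  Sum = 231.4375 mg/L·h
F = (AUC_ev/D_ev)/(AUC_iv/D_iv) = (231.4375/500)/(131/200) = 0.462875/0.655 = 0.7067

F = 0.707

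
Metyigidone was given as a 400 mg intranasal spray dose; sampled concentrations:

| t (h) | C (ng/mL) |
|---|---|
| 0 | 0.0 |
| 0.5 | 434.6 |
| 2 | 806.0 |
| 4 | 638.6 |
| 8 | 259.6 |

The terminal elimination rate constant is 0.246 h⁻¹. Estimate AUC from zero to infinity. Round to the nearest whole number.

Trapezoidal AUC_0→8:
  [0→0.5]: (0.0+434.6)/2 × 0.5 = 108.65
  [0.5→2]: (434.6+806.0)/2 × 1.5 = 930.45
  [2→4]: (806.0+638.6)/2 × 2 = 1444.6
  [4→8]: (638.6+259.6)/2 × 4 = 1796.4
  Sum = 4280.1 ng/mL·h
Extrapolated tail: C_last / k_e = 259.6 / 0.246 = 1055.285
AUC_0→∞ = 4280.1 + 1055.285 = 5335.385 ng/mL·h

AUC = 5335 ng/mL·h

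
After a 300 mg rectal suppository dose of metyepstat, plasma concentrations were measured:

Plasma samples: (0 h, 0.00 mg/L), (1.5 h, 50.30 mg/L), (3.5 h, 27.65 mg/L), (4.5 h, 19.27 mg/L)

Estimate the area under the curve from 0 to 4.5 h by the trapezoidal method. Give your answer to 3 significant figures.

AUC = 139 mg/L·h

Trapezoidal AUC_0→4.5:
  [0→1.5]: (0.00+50.30)/2 × 1.5 = 37.725
  [1.5→3.5]: (50.30+27.65)/2 × 2 = 77.95
  [3.5→4.5]: (27.65+19.27)/2 × 1 = 23.46
  Sum = 139.135 mg/L·h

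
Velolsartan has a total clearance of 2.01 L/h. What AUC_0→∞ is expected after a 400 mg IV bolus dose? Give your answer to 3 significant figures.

AUC_0→∞ = Dose_iv / CL
        = 400 / 2.01 = 199.005 mg/L·h

AUC = 199 mg/L·h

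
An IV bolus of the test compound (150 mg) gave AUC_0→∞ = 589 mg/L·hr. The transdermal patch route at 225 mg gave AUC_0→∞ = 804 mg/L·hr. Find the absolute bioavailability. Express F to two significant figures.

F = (AUC_ev / D_ev) / (AUC_iv / D_iv)
  = (804/225) / (589/150)
  = 3.57333 / 3.92667 = 0.9100

F = 0.91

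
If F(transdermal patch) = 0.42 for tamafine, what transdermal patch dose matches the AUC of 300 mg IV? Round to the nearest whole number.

For equal systemic exposure: F × D_ev = D_iv
D_ev = D_iv / F = 300 / 0.42 = 714.286 mg

D_transdermal = 714 mg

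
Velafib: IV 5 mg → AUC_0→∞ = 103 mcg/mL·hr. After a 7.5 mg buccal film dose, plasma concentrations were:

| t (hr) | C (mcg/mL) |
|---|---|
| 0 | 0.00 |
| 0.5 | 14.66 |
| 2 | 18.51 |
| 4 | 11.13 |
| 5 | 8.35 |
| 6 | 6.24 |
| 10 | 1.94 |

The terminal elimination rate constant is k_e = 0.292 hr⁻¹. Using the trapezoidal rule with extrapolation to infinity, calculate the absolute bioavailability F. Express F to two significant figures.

F = 0.64

Trapezoidal AUC_0→10 (buccal film):
  [0→0.5]: (0.00+14.66)/2 × 0.5 = 3.665
  [0.5→2]: (14.66+18.51)/2 × 1.5 = 24.8775
  [2→4]: (18.51+11.13)/2 × 2 = 29.64
  [4→5]: (11.13+8.35)/2 × 1 = 9.74
  [5→6]: (8.35+6.24)/2 × 1 = 7.295
  [6→10]: (6.24+1.94)/2 × 4 = 16.36
  Sum = 91.5775 mcg/mL·hr
Tail: C_last/k_e = 1.94/0.292 = 6.644
AUC_0→∞ (buccal film) = 91.5775 + 6.644 = 98.2215 mcg/mL·hr
F = (AUC_ev/D_ev)/(AUC_iv/D_iv) = (98.2215/7.5)/(103/5) = 13.0962/20.6 = 0.6357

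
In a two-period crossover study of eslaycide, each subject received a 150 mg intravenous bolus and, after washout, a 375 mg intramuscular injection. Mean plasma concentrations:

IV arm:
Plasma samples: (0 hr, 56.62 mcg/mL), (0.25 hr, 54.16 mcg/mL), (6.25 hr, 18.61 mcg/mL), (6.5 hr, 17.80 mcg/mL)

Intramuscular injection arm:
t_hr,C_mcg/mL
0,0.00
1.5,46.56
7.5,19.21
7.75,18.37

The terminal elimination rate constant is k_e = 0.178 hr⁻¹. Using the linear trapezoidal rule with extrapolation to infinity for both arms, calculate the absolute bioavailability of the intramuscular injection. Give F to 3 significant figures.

F = 0.404

Trapezoidal AUC_0→6.5 (IV):
  [0→0.25]: (56.62+54.16)/2 × 0.25 = 13.8475
  [0.25→6.25]: (54.16+18.61)/2 × 6 = 218.31
  [6.25→6.5]: (18.61+17.80)/2 × 0.25 = 4.55125
  Sum = 236.70875 mcg/mL·hr
IV tail: 17.80/0.178 = 100.000; AUC_iv,0→∞ = 236.70875 + 100.000 = 336.70875 mcg/mL·hr
Trapezoidal AUC_0→7.75 (intramuscular injection):
  [0→1.5]: (0.00+46.56)/2 × 1.5 = 34.92
  [1.5→7.5]: (46.56+19.21)/2 × 6 = 197.31
  [7.5→7.75]: (19.21+18.37)/2 × 0.25 = 4.6975
  Sum = 236.9275 mcg/mL·hr
intramuscular injection tail: 18.37/0.178 = 103.202; AUC_ev,0→∞ = 236.9275 + 103.202 = 340.1295 mcg/mL·hr
F = (AUC_ev/D_ev)/(AUC_iv/D_iv) = (340.1295/375)/(336.70875/150) = 0.907012/2.244725 = 0.4041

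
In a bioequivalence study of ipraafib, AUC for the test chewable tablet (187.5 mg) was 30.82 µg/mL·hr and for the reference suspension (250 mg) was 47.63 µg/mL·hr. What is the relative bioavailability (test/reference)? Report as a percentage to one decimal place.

F_rel = 86.3%

F_rel = (AUC_test/D_test) / (AUC_ref/D_ref)
      = (30.82/187.5) / (47.63/250)
      = 0.164373 / 0.19052 = 0.8628 = 86.28%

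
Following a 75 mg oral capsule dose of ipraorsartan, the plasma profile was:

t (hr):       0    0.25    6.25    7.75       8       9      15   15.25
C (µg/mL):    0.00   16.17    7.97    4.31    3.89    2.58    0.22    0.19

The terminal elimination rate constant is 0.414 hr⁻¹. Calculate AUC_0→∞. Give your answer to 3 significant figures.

AUC = 96.8 µg/mL·hr

Trapezoidal AUC_0→15.25:
  [0→0.25]: (0.00+16.17)/2 × 0.25 = 2.02125
  [0.25→6.25]: (16.17+7.97)/2 × 6 = 72.42
  [6.25→7.75]: (7.97+4.31)/2 × 1.5 = 9.21
  [7.75→8]: (4.31+3.89)/2 × 0.25 = 1.025
  [8→9]: (3.89+2.58)/2 × 1 = 3.235
  [9→15]: (2.58+0.22)/2 × 6 = 8.4
  [15→15.25]: (0.22+0.19)/2 × 0.25 = 0.05125
  Sum = 96.3625 µg/mL·hr
Extrapolated tail: C_last / k_e = 0.19 / 0.414 = 0.459
AUC_0→∞ = 96.3625 + 0.459 = 96.8215 µg/mL·hr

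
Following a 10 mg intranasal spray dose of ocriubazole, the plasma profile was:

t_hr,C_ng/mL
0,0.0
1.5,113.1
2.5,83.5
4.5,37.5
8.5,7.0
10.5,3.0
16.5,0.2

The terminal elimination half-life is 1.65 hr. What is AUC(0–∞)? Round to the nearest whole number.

AUC = 413 ng/mL·hr

Trapezoidal AUC_0→16.5:
  [0→1.5]: (0.0+113.1)/2 × 1.5 = 84.825
  [1.5→2.5]: (113.1+83.5)/2 × 1 = 98.3
  [2.5→4.5]: (83.5+37.5)/2 × 2 = 121.0
  [4.5→8.5]: (37.5+7.0)/2 × 4 = 89.0
  [8.5→10.5]: (7.0+3.0)/2 × 2 = 10.0
  [10.5→16.5]: (3.0+0.2)/2 × 6 = 9.6
  Sum = 412.725 ng/mL·hr
k_e = ln2 / t½ = 0.693147 / 1.65 = 0.4201 hr^-1
Extrapolated tail: C_last / k_e = 0.2 / 0.4201 = 0.476
AUC_0→∞ = 412.725 + 0.476 = 413.201 ng/mL·hr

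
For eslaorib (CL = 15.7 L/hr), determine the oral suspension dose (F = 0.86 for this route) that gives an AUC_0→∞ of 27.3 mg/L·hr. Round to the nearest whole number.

Dose = CL × AUC_0→∞ / F
     = 15.7 × 27.3 / 0.86 = 498.384 mg

Dose = 498 mg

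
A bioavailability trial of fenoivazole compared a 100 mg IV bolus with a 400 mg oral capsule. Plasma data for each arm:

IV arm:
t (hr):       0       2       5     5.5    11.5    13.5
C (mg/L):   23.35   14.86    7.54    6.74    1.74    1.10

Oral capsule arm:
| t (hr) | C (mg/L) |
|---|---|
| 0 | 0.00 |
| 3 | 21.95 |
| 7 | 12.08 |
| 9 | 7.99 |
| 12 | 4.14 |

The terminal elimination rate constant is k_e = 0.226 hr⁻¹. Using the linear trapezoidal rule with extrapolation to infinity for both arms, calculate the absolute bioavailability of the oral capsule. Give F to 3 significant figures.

Trapezoidal AUC_0→13.5 (IV):
  [0→2]: (23.35+14.86)/2 × 2 = 38.21
  [2→5]: (14.86+7.54)/2 × 3 = 33.6
  [5→5.5]: (7.54+6.74)/2 × 0.5 = 3.57
  [5.5→11.5]: (6.74+1.74)/2 × 6 = 25.44
  [11.5→13.5]: (1.74+1.10)/2 × 2 = 2.84
  Sum = 103.66 mg/L·hr
IV tail: 1.10/0.226 = 4.867; AUC_iv,0→∞ = 103.66 + 4.867 = 108.527 mg/L·hr
Trapezoidal AUC_0→12 (oral capsule):
  [0→3]: (0.00+21.95)/2 × 3 = 32.925
  [3→7]: (21.95+12.08)/2 × 4 = 68.06
  [7→9]: (12.08+7.99)/2 × 2 = 20.07
  [9→12]: (7.99+4.14)/2 × 3 = 18.195
  Sum = 139.25 mg/L·hr
oral capsule tail: 4.14/0.226 = 18.319; AUC_ev,0→∞ = 139.25 + 18.319 = 157.569 mg/L·hr
F = (AUC_ev/D_ev)/(AUC_iv/D_iv) = (157.569/400)/(108.527/100) = 0.3939225/1.08527 = 0.3630

F = 0.363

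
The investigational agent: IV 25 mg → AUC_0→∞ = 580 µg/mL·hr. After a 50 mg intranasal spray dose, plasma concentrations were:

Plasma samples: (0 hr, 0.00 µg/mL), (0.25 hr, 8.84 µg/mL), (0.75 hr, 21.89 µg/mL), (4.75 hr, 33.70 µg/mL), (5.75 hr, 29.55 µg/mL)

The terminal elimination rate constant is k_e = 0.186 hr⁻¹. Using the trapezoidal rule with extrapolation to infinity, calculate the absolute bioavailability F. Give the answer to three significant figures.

Trapezoidal AUC_0→5.75 (intranasal spray):
  [0→0.25]: (0.00+8.84)/2 × 0.25 = 1.105
  [0.25→0.75]: (8.84+21.89)/2 × 0.5 = 7.6825
  [0.75→4.75]: (21.89+33.70)/2 × 4 = 111.18
  [4.75→5.75]: (33.70+29.55)/2 × 1 = 31.625
  Sum = 151.5925 µg/mL·hr
Tail: C_last/k_e = 29.55/0.186 = 158.871
AUC_0→∞ (intranasal spray) = 151.5925 + 158.871 = 310.4635 µg/mL·hr
F = (AUC_ev/D_ev)/(AUC_iv/D_iv) = (310.4635/50)/(580/25) = 6.20927/23.2 = 0.2676

F = 0.268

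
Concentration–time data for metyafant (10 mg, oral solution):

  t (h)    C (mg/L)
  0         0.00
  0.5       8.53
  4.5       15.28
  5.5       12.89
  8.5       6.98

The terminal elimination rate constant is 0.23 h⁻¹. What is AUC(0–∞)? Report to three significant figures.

AUC = 124 mg/L·h

Trapezoidal AUC_0→8.5:
  [0→0.5]: (0.00+8.53)/2 × 0.5 = 2.1325
  [0.5→4.5]: (8.53+15.28)/2 × 4 = 47.62
  [4.5→5.5]: (15.28+12.89)/2 × 1 = 14.085
  [5.5→8.5]: (12.89+6.98)/2 × 3 = 29.805
  Sum = 93.6425 mg/L·h
Extrapolated tail: C_last / k_e = 6.98 / 0.23 = 30.348
AUC_0→∞ = 93.6425 + 30.348 = 123.9905 mg/L·h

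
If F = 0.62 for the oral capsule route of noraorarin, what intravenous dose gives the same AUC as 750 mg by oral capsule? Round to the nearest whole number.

Systemic exposure from an extravascular dose = F × D_ev, so the equivalent IV dose is F × D_ev.
D_iv = F × D_ev = 0.62 × 750 = 465 mg

D_iv = 465 mg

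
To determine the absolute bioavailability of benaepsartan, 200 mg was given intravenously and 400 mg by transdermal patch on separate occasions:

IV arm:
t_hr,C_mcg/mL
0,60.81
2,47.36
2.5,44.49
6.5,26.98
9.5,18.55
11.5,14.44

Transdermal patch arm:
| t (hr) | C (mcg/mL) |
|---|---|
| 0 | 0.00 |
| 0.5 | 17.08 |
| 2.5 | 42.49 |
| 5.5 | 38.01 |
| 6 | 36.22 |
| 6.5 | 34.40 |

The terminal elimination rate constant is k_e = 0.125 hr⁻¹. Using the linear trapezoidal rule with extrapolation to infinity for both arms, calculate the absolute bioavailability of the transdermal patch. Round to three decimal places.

F = 0.505

Trapezoidal AUC_0→11.5 (IV):
  [0→2]: (60.81+47.36)/2 × 2 = 108.17
  [2→2.5]: (47.36+44.49)/2 × 0.5 = 22.9625
  [2.5→6.5]: (44.49+26.98)/2 × 4 = 142.94
  [6.5→9.5]: (26.98+18.55)/2 × 3 = 68.295
  [9.5→11.5]: (18.55+14.44)/2 × 2 = 32.99
  Sum = 375.3575 mcg/mL·hr
IV tail: 14.44/0.125 = 115.520; AUC_iv,0→∞ = 375.3575 + 115.520 = 490.8775 mcg/mL·hr
Trapezoidal AUC_0→6.5 (transdermal patch):
  [0→0.5]: (0.00+17.08)/2 × 0.5 = 4.27
  [0.5→2.5]: (17.08+42.49)/2 × 2 = 59.57
  [2.5→5.5]: (42.49+38.01)/2 × 3 = 120.75
  [5.5→6]: (38.01+36.22)/2 × 0.5 = 18.5575
  [6→6.5]: (36.22+34.40)/2 × 0.5 = 17.655
  Sum = 220.8025 mcg/mL·hr
transdermal patch tail: 34.40/0.125 = 275.200; AUC_ev,0→∞ = 220.8025 + 275.200 = 496.0025 mcg/mL·hr
F = (AUC_ev/D_ev)/(AUC_iv/D_iv) = (496.0025/400)/(490.8775/200) = 1.24001/2.4543875 = 0.5052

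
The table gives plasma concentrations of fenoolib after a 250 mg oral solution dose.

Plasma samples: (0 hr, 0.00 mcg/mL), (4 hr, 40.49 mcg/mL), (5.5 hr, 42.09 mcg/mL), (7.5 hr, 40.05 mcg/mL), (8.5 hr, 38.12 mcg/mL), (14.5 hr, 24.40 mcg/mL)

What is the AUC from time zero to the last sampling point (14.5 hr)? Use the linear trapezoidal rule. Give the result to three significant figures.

Trapezoidal AUC_0→14.5:
  [0→4]: (0.00+40.49)/2 × 4 = 80.98
  [4→5.5]: (40.49+42.09)/2 × 1.5 = 61.935
  [5.5→7.5]: (42.09+40.05)/2 × 2 = 82.14
  [7.5→8.5]: (40.05+38.12)/2 × 1 = 39.085
  [8.5→14.5]: (38.12+24.40)/2 × 6 = 187.56
  Sum = 451.7 mcg/mL·hr

AUC = 452 mcg/mL·hr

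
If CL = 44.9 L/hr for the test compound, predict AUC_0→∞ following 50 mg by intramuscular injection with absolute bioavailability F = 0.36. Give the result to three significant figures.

AUC = 0.401 mg/L·hr

AUC_0→∞ = F × Dose / CL
        = 0.36 × 50 / 44.9 = 0.400891 mg/L·hr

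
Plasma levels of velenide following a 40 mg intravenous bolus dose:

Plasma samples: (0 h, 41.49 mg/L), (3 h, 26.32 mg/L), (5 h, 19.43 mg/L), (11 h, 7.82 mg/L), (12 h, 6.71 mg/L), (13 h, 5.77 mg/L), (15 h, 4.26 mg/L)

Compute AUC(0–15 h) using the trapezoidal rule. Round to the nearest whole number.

AUC = 253 mg/L·h

Trapezoidal AUC_0→15:
  [0→3]: (41.49+26.32)/2 × 3 = 101.715
  [3→5]: (26.32+19.43)/2 × 2 = 45.75
  [5→11]: (19.43+7.82)/2 × 6 = 81.75
  [11→12]: (7.82+6.71)/2 × 1 = 7.265
  [12→13]: (6.71+5.77)/2 × 1 = 6.24
  [13→15]: (5.77+4.26)/2 × 2 = 10.03
  Sum = 252.75 mg/L·h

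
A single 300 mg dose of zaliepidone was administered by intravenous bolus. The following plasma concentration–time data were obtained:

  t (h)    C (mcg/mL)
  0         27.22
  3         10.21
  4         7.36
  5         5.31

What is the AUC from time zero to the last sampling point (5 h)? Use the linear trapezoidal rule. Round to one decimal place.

AUC = 71.3 mcg/mL·h

Trapezoidal AUC_0→5:
  [0→3]: (27.22+10.21)/2 × 3 = 56.145
  [3→4]: (10.21+7.36)/2 × 1 = 8.785
  [4→5]: (7.36+5.31)/2 × 1 = 6.335
  Sum = 71.265 mcg/mL·h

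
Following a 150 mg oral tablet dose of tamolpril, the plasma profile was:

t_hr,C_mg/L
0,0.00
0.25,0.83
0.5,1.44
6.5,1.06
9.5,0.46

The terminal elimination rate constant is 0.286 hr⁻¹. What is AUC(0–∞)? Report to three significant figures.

Trapezoidal AUC_0→9.5:
  [0→0.25]: (0.00+0.83)/2 × 0.25 = 0.10375
  [0.25→0.5]: (0.83+1.44)/2 × 0.25 = 0.28375
  [0.5→6.5]: (1.44+1.06)/2 × 6 = 7.5
  [6.5→9.5]: (1.06+0.46)/2 × 3 = 2.28
  Sum = 10.1675 mg/L·hr
Extrapolated tail: C_last / k_e = 0.46 / 0.286 = 1.608
AUC_0→∞ = 10.1675 + 1.608 = 11.7755 mg/L·hr

AUC = 11.8 mg/L·hr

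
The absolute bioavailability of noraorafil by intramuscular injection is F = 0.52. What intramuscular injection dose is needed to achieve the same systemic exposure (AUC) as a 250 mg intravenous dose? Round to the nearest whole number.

For equal systemic exposure: F × D_ev = D_iv
D_ev = D_iv / F = 250 / 0.52 = 480.769 mg

D_intramuscular = 481 mg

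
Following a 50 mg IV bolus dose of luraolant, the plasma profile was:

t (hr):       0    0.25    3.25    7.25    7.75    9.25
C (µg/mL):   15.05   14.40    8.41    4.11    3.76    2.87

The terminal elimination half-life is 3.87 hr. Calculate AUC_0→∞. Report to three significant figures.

AUC = 85.9 µg/mL·hr

Trapezoidal AUC_0→9.25:
  [0→0.25]: (15.05+14.40)/2 × 0.25 = 3.68125
  [0.25→3.25]: (14.40+8.41)/2 × 3 = 34.215
  [3.25→7.25]: (8.41+4.11)/2 × 4 = 25.04
  [7.25→7.75]: (4.11+3.76)/2 × 0.5 = 1.9675
  [7.75→9.25]: (3.76+2.87)/2 × 1.5 = 4.9725
  Sum = 69.87625 µg/mL·hr
k_e = ln2 / t½ = 0.693147 / 3.87 = 0.1791 hr^-1
Extrapolated tail: C_last / k_e = 2.87 / 0.1791 = 16.025
AUC_0→∞ = 69.87625 + 16.025 = 85.90125 µg/mL·hr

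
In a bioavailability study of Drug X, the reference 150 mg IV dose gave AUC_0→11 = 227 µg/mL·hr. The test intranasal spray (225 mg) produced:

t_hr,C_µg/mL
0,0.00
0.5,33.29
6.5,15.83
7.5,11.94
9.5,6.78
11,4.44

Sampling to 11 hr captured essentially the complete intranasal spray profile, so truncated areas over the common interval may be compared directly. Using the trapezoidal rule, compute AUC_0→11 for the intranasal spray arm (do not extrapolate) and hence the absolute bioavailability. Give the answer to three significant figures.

F = 0.578

Trapezoidal AUC_0→11 (intranasal spray):
  [0→0.5]: (0.00+33.29)/2 × 0.5 = 8.3225
  [0.5→6.5]: (33.29+15.83)/2 × 6 = 147.36
  [6.5→7.5]: (15.83+11.94)/2 × 1 = 13.885
  [7.5→9.5]: (11.94+6.78)/2 × 2 = 18.72
  [9.5→11]: (6.78+4.44)/2 × 1.5 = 8.415
  Sum = 196.7025 µg/mL·hr
F = (AUC_ev/D_ev)/(AUC_iv/D_iv) = (196.7025/225)/(227/150) = 0.874233/1.51333 = 0.5777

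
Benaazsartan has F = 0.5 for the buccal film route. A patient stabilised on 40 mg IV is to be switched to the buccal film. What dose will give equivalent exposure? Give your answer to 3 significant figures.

For equal systemic exposure: F × D_ev = D_iv
D_ev = D_iv / F = 40 / 0.5 = 80 mg

D_buccal = 80.0 mg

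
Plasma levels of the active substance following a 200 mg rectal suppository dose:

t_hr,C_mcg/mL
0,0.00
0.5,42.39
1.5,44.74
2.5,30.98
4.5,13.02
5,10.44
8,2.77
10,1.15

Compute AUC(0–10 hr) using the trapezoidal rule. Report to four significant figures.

AUC = 165.6 mcg/mL·hr

Trapezoidal AUC_0→10:
  [0→0.5]: (0.00+42.39)/2 × 0.5 = 10.5975
  [0.5→1.5]: (42.39+44.74)/2 × 1 = 43.565
  [1.5→2.5]: (44.74+30.98)/2 × 1 = 37.86
  [2.5→4.5]: (30.98+13.02)/2 × 2 = 44.0
  [4.5→5]: (13.02+10.44)/2 × 0.5 = 5.865
  [5→8]: (10.44+2.77)/2 × 3 = 19.815
  [8→10]: (2.77+1.15)/2 × 2 = 3.92
  Sum = 165.6225 mcg/mL·hr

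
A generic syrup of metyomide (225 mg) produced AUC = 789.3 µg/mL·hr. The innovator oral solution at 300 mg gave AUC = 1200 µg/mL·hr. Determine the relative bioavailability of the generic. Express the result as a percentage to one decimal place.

F_rel = (AUC_test/D_test) / (AUC_ref/D_ref)
      = (789.3/225) / (1200/300)
      = 3.508 / 4 = 0.8770 = 87.70%

F_rel = 87.7%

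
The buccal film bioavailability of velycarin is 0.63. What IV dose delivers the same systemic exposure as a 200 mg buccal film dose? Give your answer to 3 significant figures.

D_iv = 126 mg

Systemic exposure from an extravascular dose = F × D_ev, so the equivalent IV dose is F × D_ev.
D_iv = F × D_ev = 0.63 × 200 = 126 mg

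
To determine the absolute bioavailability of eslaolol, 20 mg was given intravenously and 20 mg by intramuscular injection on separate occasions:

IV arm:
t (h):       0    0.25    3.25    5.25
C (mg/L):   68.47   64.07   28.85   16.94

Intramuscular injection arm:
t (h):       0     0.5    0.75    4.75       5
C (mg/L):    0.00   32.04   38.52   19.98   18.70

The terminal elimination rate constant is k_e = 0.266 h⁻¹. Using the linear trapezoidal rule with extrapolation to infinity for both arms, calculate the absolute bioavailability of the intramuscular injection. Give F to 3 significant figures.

Trapezoidal AUC_0→5.25 (IV):
  [0→0.25]: (68.47+64.07)/2 × 0.25 = 16.5675
  [0.25→3.25]: (64.07+28.85)/2 × 3 = 139.38
  [3.25→5.25]: (28.85+16.94)/2 × 2 = 45.79
  Sum = 201.7375 mg/L·h
IV tail: 16.94/0.266 = 63.684; AUC_iv,0→∞ = 201.7375 + 63.684 = 265.4215 mg/L·h
Trapezoidal AUC_0→5 (intramuscular injection):
  [0→0.5]: (0.00+32.04)/2 × 0.5 = 8.01
  [0.5→0.75]: (32.04+38.52)/2 × 0.25 = 8.82
  [0.75→4.75]: (38.52+19.98)/2 × 4 = 117.0
  [4.75→5]: (19.98+18.70)/2 × 0.25 = 4.835
  Sum = 138.665 mg/L·h
intramuscular injection tail: 18.70/0.266 = 70.301; AUC_ev,0→∞ = 138.665 + 70.301 = 208.966 mg/L·h
F = (AUC_ev/D_ev)/(AUC_iv/D_iv) = (208.966/20)/(265.4215/20) = 10.4483/13.271075 = 0.7873

F = 0.787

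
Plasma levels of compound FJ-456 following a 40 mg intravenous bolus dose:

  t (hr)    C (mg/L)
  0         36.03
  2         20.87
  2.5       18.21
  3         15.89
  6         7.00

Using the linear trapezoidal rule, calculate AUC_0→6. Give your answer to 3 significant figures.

Trapezoidal AUC_0→6:
  [0→2]: (36.03+20.87)/2 × 2 = 56.9
  [2→2.5]: (20.87+18.21)/2 × 0.5 = 9.77
  [2.5→3]: (18.21+15.89)/2 × 0.5 = 8.525
  [3→6]: (15.89+7.00)/2 × 3 = 34.335
  Sum = 109.53 mg/L·hr

AUC = 110 mg/L·hr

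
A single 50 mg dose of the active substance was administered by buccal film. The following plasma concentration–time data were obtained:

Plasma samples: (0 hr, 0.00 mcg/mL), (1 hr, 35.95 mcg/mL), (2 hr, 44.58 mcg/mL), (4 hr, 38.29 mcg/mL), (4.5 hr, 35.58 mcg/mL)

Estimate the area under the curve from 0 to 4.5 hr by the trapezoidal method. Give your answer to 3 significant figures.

AUC = 160 mcg/mL·hr

Trapezoidal AUC_0→4.5:
  [0→1]: (0.00+35.95)/2 × 1 = 17.975
  [1→2]: (35.95+44.58)/2 × 1 = 40.265
  [2→4]: (44.58+38.29)/2 × 2 = 82.87
  [4→4.5]: (38.29+35.58)/2 × 0.5 = 18.4675
  Sum = 159.5775 mcg/mL·hr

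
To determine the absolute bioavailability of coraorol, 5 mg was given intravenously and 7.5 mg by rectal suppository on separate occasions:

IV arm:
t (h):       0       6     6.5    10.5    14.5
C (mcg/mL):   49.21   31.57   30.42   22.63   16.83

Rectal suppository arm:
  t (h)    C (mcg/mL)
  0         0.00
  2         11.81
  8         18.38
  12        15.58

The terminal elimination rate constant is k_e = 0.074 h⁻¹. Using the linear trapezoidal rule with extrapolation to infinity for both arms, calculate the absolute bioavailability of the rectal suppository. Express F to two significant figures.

F = 0.38

Trapezoidal AUC_0→14.5 (IV):
  [0→6]: (49.21+31.57)/2 × 6 = 242.34
  [6→6.5]: (31.57+30.42)/2 × 0.5 = 15.4975
  [6.5→10.5]: (30.42+22.63)/2 × 4 = 106.1
  [10.5→14.5]: (22.63+16.83)/2 × 4 = 78.92
  Sum = 442.8575 mcg/mL·h
IV tail: 16.83/0.074 = 227.432; AUC_iv,0→∞ = 442.8575 + 227.432 = 670.2895 mcg/mL·h
Trapezoidal AUC_0→12 (rectal suppository):
  [0→2]: (0.00+11.81)/2 × 2 = 11.81
  [2→8]: (11.81+18.38)/2 × 6 = 90.57
  [8→12]: (18.38+15.58)/2 × 4 = 67.92
  Sum = 170.3 mcg/mL·h
rectal suppository tail: 15.58/0.074 = 210.541; AUC_ev,0→∞ = 170.3 + 210.541 = 380.841 mcg/mL·h
F = (AUC_ev/D_ev)/(AUC_iv/D_iv) = (380.841/7.5)/(670.2895/5) = 50.7788/134.0579 = 0.3788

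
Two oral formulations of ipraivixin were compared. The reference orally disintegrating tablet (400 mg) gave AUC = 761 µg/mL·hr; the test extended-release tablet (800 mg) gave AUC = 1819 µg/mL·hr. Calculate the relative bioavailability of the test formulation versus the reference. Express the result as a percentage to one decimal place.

F_rel = 119.5%

F_rel = (AUC_test/D_test) / (AUC_ref/D_ref)
      = (1819/800) / (761/400)
      = 2.27375 / 1.9025 = 1.1951 = 119.51%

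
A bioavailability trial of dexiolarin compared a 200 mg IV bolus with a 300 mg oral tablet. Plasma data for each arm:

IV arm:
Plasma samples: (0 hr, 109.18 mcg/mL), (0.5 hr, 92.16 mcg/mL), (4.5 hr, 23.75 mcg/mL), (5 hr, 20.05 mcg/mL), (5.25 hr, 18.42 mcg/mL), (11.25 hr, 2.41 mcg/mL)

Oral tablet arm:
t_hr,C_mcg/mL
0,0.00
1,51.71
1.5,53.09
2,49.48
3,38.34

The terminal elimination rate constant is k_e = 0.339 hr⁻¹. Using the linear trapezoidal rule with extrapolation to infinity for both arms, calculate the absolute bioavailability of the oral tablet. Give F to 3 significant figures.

Trapezoidal AUC_0→11.25 (IV):
  [0→0.5]: (109.18+92.16)/2 × 0.5 = 50.335
  [0.5→4.5]: (92.16+23.75)/2 × 4 = 231.82
  [4.5→5]: (23.75+20.05)/2 × 0.5 = 10.95
  [5→5.25]: (20.05+18.42)/2 × 0.25 = 4.80875
  [5.25→11.25]: (18.42+2.41)/2 × 6 = 62.49
  Sum = 360.40375 mcg/mL·hr
IV tail: 2.41/0.339 = 7.109; AUC_iv,0→∞ = 360.40375 + 7.109 = 367.51275 mcg/mL·hr
Trapezoidal AUC_0→3 (oral tablet):
  [0→1]: (0.00+51.71)/2 × 1 = 25.855
  [1→1.5]: (51.71+53.09)/2 × 0.5 = 26.2
  [1.5→2]: (53.09+49.48)/2 × 0.5 = 25.6425
  [2→3]: (49.48+38.34)/2 × 1 = 43.91
  Sum = 121.6075 mcg/mL·hr
oral tablet tail: 38.34/0.339 = 113.097; AUC_ev,0→∞ = 121.6075 + 113.097 = 234.7045 mcg/mL·hr
F = (AUC_ev/D_ev)/(AUC_iv/D_iv) = (234.7045/300)/(367.51275/200) = 0.782348/1.83756 = 0.4258

F = 0.426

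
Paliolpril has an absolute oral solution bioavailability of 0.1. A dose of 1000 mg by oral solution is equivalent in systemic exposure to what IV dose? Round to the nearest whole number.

Systemic exposure from an extravascular dose = F × D_ev, so the equivalent IV dose is F × D_ev.
D_iv = F × D_ev = 0.1 × 1000 = 100 mg

D_iv = 100 mg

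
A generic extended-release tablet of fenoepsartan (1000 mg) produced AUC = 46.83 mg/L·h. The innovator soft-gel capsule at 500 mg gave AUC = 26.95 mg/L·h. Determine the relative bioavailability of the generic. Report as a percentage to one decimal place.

F_rel = (AUC_test/D_test) / (AUC_ref/D_ref)
      = (46.83/1000) / (26.95/500)
      = 0.04683 / 0.0539 = 0.8688 = 86.88%

F_rel = 86.9%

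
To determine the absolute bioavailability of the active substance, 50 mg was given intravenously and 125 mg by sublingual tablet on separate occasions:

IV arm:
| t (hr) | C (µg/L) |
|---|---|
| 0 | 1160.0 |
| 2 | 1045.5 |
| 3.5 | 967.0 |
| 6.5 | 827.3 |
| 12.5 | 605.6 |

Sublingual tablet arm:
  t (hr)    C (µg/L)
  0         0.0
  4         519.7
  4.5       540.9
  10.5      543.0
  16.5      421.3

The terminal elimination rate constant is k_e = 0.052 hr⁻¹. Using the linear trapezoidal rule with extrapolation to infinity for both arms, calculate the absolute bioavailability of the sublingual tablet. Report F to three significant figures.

Trapezoidal AUC_0→12.5 (IV):
  [0→2]: (1160.0+1045.5)/2 × 2 = 2205.5
  [2→3.5]: (1045.5+967.0)/2 × 1.5 = 1509.375
  [3.5→6.5]: (967.0+827.3)/2 × 3 = 2691.45
  [6.5→12.5]: (827.3+605.6)/2 × 6 = 4298.7
  Sum = 10705.025 µg/L·hr
IV tail: 605.6/0.052 = 11646.154; AUC_iv,0→∞ = 10705.025 + 11646.154 = 22351.179 µg/L·hr
Trapezoidal AUC_0→16.5 (sublingual tablet):
  [0→4]: (0.0+519.7)/2 × 4 = 1039.4
  [4→4.5]: (519.7+540.9)/2 × 0.5 = 265.15
  [4.5→10.5]: (540.9+543.0)/2 × 6 = 3251.7
  [10.5→16.5]: (543.0+421.3)/2 × 6 = 2892.9
  Sum = 7449.15 µg/L·hr
sublingual tablet tail: 421.3/0.052 = 8101.923; AUC_ev,0→∞ = 7449.15 + 8101.923 = 15551.073 µg/L·hr
F = (AUC_ev/D_ev)/(AUC_iv/D_iv) = (15551.073/125)/(22351.179/50) = 124.409/447.02358 = 0.2783

F = 0.278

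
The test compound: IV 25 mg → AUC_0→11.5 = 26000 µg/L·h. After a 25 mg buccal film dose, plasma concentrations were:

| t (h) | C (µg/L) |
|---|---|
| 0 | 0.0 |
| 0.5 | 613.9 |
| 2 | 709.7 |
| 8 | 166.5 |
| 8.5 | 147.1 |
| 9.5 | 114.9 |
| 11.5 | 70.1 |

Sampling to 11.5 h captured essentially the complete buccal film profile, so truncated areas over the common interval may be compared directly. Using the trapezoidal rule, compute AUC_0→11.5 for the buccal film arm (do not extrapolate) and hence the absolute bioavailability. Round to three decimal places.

Trapezoidal AUC_0→11.5 (buccal film):
  [0→0.5]: (0.0+613.9)/2 × 0.5 = 153.475
  [0.5→2]: (613.9+709.7)/2 × 1.5 = 992.7
  [2→8]: (709.7+166.5)/2 × 6 = 2628.6
  [8→8.5]: (166.5+147.1)/2 × 0.5 = 78.4
  [8.5→9.5]: (147.1+114.9)/2 × 1 = 131.0
  [9.5→11.5]: (114.9+70.1)/2 × 2 = 185.0
  Sum = 4169.175 µg/L·h
F = (AUC_ev/D_ev)/(AUC_iv/D_iv) = (4169.175/25)/(26000/25) = 166.767/1040 = 0.1604

F = 0.160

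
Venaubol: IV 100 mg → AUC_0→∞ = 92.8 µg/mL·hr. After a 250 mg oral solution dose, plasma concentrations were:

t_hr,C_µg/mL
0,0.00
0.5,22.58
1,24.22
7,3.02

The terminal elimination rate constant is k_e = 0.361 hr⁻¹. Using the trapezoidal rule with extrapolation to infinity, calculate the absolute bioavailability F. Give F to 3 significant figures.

F = 0.463

Trapezoidal AUC_0→7 (oral solution):
  [0→0.5]: (0.00+22.58)/2 × 0.5 = 5.645
  [0.5→1]: (22.58+24.22)/2 × 0.5 = 11.7
  [1→7]: (24.22+3.02)/2 × 6 = 81.72
  Sum = 99.065 µg/mL·hr
Tail: C_last/k_e = 3.02/0.361 = 8.366
AUC_0→∞ (oral solution) = 99.065 + 8.366 = 107.431 µg/mL·hr
F = (AUC_ev/D_ev)/(AUC_iv/D_iv) = (107.431/250)/(92.8/100) = 0.429724/0.928 = 0.4631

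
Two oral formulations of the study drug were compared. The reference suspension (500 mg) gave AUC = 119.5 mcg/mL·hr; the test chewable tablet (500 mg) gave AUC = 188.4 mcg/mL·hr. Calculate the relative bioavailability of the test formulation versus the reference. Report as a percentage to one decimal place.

F_rel = (AUC_test/D_test) / (AUC_ref/D_ref)
      = (188.4/500) / (119.5/500)
      = 0.3768 / 0.239 = 1.5766 = 157.66%

F_rel = 157.7%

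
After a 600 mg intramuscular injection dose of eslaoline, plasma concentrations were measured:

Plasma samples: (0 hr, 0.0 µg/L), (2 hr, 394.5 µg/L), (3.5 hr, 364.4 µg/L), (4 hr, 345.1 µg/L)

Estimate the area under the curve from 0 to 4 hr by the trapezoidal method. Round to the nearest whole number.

Trapezoidal AUC_0→4:
  [0→2]: (0.0+394.5)/2 × 2 = 394.5
  [2→3.5]: (394.5+364.4)/2 × 1.5 = 569.175
  [3.5→4]: (364.4+345.1)/2 × 0.5 = 177.375
  Sum = 1141.05 µg/L·hr

AUC = 1141 µg/L·hr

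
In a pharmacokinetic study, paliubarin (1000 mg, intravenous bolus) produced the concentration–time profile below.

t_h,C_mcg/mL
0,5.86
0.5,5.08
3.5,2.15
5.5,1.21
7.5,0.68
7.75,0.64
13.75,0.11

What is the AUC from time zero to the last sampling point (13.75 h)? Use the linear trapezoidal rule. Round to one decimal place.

Trapezoidal AUC_0→13.75:
  [0→0.5]: (5.86+5.08)/2 × 0.5 = 2.735
  [0.5→3.5]: (5.08+2.15)/2 × 3 = 10.845
  [3.5→5.5]: (2.15+1.21)/2 × 2 = 3.36
  [5.5→7.5]: (1.21+0.68)/2 × 2 = 1.89
  [7.5→7.75]: (0.68+0.64)/2 × 0.25 = 0.165
  [7.75→13.75]: (0.64+0.11)/2 × 6 = 2.25
  Sum = 21.245 mcg/mL·h

AUC = 21.2 mcg/mL·h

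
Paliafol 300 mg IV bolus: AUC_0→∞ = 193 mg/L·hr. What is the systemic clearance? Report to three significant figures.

CL = 1.55 L/hr

CL = Dose_iv / AUC_0→∞
   = 300 / 193 = 1.5544 L/hr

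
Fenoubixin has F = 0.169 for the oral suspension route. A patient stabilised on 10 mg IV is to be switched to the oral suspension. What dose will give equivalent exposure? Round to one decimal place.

D_oral = 59.2 mg

For equal systemic exposure: F × D_ev = D_iv
D_ev = D_iv / F = 10 / 0.169 = 59.1716 mg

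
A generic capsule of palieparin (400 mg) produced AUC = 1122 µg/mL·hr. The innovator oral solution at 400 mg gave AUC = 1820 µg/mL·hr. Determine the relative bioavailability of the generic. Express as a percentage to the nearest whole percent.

F_rel = (AUC_test/D_test) / (AUC_ref/D_ref)
      = (1122/400) / (1820/400)
      = 2.805 / 4.55 = 0.6165 = 61.65%

F_rel = 62%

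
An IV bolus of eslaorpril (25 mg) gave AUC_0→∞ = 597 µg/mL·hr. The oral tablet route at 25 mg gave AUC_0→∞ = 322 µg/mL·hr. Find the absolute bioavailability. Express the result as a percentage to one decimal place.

F = (AUC_ev / D_ev) / (AUC_iv / D_iv)
  = (322/25) / (597/25)
  = 12.88 / 23.88 = 0.5394
  = 53.94%

F = 53.9%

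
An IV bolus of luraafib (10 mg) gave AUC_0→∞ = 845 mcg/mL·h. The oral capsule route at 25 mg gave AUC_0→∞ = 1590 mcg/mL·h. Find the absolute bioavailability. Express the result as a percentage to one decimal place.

F = 75.3%

F = (AUC_ev / D_ev) / (AUC_iv / D_iv)
  = (1590/25) / (845/10)
  = 63.6 / 84.5 = 0.7527
  = 75.27%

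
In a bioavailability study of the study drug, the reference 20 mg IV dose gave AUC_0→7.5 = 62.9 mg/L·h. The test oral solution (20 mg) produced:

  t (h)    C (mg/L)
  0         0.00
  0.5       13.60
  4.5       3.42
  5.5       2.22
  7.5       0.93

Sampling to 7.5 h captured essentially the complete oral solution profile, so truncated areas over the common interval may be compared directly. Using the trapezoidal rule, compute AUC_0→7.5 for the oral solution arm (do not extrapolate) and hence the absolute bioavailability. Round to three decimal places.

Trapezoidal AUC_0→7.5 (oral solution):
  [0→0.5]: (0.00+13.60)/2 × 0.5 = 3.4
  [0.5→4.5]: (13.60+3.42)/2 × 4 = 34.04
  [4.5→5.5]: (3.42+2.22)/2 × 1 = 2.82
  [5.5→7.5]: (2.22+0.93)/2 × 2 = 3.15
  Sum = 43.41 mg/L·h
F = (AUC_ev/D_ev)/(AUC_iv/D_iv) = (43.41/20)/(62.9/20) = 2.1705/3.145 = 0.6901

F = 0.690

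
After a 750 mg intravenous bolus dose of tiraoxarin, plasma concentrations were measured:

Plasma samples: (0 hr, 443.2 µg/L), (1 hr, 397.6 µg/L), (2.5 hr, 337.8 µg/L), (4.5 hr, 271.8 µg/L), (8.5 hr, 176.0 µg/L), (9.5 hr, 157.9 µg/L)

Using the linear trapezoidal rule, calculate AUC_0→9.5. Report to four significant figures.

Trapezoidal AUC_0→9.5:
  [0→1]: (443.2+397.6)/2 × 1 = 420.4
  [1→2.5]: (397.6+337.8)/2 × 1.5 = 551.55
  [2.5→4.5]: (337.8+271.8)/2 × 2 = 609.6
  [4.5→8.5]: (271.8+176.0)/2 × 4 = 895.6
  [8.5→9.5]: (176.0+157.9)/2 × 1 = 166.95
  Sum = 2644.1 µg/L·hr

AUC = 2644 µg/L·hr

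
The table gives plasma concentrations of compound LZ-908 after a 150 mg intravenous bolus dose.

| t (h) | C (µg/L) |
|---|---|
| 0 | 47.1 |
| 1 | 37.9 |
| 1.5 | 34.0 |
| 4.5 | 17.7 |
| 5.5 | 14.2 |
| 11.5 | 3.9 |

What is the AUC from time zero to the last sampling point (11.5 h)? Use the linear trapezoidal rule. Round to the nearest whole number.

Trapezoidal AUC_0→11.5:
  [0→1]: (47.1+37.9)/2 × 1 = 42.5
  [1→1.5]: (37.9+34.0)/2 × 0.5 = 17.975
  [1.5→4.5]: (34.0+17.7)/2 × 3 = 77.55
  [4.5→5.5]: (17.7+14.2)/2 × 1 = 15.95
  [5.5→11.5]: (14.2+3.9)/2 × 6 = 54.3
  Sum = 208.275 µg/L·h

AUC = 208 µg/L·h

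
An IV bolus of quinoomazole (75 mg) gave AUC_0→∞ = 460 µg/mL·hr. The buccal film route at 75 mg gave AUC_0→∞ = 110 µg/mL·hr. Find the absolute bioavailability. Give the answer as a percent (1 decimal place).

F = (AUC_ev / D_ev) / (AUC_iv / D_iv)
  = (110/75) / (460/75)
  = 1.46667 / 6.13333 = 0.2391
  = 23.91%

F = 23.9%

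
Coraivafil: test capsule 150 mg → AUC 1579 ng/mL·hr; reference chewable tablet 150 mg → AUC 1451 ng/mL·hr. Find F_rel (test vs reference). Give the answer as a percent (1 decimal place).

F_rel = 108.8%

F_rel = (AUC_test/D_test) / (AUC_ref/D_ref)
      = (1579/150) / (1451/150)
      = 10.5267 / 9.67333 = 1.0882 = 108.82%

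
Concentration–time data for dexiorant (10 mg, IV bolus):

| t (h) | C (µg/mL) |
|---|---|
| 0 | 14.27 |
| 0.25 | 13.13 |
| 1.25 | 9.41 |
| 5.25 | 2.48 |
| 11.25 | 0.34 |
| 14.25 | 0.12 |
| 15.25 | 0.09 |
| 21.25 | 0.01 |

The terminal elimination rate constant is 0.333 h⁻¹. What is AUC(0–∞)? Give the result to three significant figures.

Trapezoidal AUC_0→21.25:
  [0→0.25]: (14.27+13.13)/2 × 0.25 = 3.425
  [0.25→1.25]: (13.13+9.41)/2 × 1 = 11.27
  [1.25→5.25]: (9.41+2.48)/2 × 4 = 23.78
  [5.25→11.25]: (2.48+0.34)/2 × 6 = 8.46
  [11.25→14.25]: (0.34+0.12)/2 × 3 = 0.69
  [14.25→15.25]: (0.12+0.09)/2 × 1 = 0.105
  [15.25→21.25]: (0.09+0.01)/2 × 6 = 0.3
  Sum = 48.03 µg/mL·h
Extrapolated tail: C_last / k_e = 0.01 / 0.333 = 0.030
AUC_0→∞ = 48.03 + 0.030 = 48.06 µg/mL·h

AUC = 48.1 µg/mL·h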